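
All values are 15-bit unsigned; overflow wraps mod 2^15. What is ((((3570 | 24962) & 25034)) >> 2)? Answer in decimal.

3570 = 000110111110010
24962 = 110000110000010
→ | → 110110111110010 = 28146
25034 = 110000111001010
→ & → 110000111000010 = 25026
→ >> 2 → 001100001110000 = 6256

6256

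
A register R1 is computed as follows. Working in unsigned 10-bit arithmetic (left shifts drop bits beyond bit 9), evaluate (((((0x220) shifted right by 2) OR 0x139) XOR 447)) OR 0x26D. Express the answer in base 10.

623

0x220 = 1000100000
→ shifted right by 2 → 0010001000 = 136
0x139 = 0100111001
→ OR → 0110111001 = 441
447 = 0110111111
→ XOR → 0000000110 = 6
0x26D = 1001101101
→ OR → 1001101111 = 623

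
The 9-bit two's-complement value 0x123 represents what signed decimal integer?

-221

pattern = 100100011 (MSB is 1 ⇒ negative)
Invert: 011011100, add 1 → 011011101 = 221, so the value is -221.
(Equivalently: 291 - 2^9 = 291 - 512 = -221.)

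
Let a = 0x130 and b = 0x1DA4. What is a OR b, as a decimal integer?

0x130 = 0000100110000
0x1DA4 = 1110110100100
 OR → 1110110110100 = 7604

7604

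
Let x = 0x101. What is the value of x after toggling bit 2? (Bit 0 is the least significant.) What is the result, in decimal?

x = 0100000001
bit 2 is currently 0; toggle it via x ^ (1 << 2) = x ^ 4
→ 0100000101 = 261

261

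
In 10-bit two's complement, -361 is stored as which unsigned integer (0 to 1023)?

663

361 in 10 bits: 0101101001
Invert: 1010010110
Add 1:  1010010111 = 663
(Check: 2^10 - 361 = 1024 - 361 = 663.)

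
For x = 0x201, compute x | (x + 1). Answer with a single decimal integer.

x = 1000000001 = 513
x + 1 = 1000000010
OR    = 1000000011 = 515
(x | (x + 1) sets the lowest cleared bit.)

515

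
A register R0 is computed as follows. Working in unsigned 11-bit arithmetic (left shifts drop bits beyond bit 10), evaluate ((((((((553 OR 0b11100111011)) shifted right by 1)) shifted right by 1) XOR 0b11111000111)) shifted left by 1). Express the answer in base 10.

553 = 01000101001
0b11100111011 = 11100111011
→ OR → 11100111011 = 1851
→ shifted right by 1 → 01110011101 = 925
→ shifted right by 1 → 00111001110 = 462
0b11111000111 = 11111000111
→ XOR → 11000001001 = 1545
→ shifted left by 1 (mod 2^11) → 10000010010 = 1042

1042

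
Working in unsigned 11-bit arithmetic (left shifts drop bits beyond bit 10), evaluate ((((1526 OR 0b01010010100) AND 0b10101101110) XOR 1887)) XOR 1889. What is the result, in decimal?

1368

1526 = 10111110110
0b01010010100 = 01010010100
→ OR → 11111110110 = 2038
0b10101101110 = 10101101110
→ AND → 10101100110 = 1382
1887 = 11101011111
→ XOR → 01000111001 = 569
1889 = 11101100001
→ XOR → 10101011000 = 1368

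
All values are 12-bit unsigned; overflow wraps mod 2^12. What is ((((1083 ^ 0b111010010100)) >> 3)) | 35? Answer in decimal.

375

1083 = 010000111011
0b111010010100 = 111010010100
→ ^ → 101010101111 = 2735
→ >> 3 → 000101010101 = 341
35 = 000000100011
→ | → 000101110111 = 375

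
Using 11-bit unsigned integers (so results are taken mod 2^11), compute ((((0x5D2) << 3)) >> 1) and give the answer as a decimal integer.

0x5D2 = 10111010010
→ << 3 (mod 2^11) → 11010010000 = 1680
→ >> 1 → 01101001000 = 840

840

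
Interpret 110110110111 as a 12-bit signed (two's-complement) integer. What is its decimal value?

pattern = 110110110111 (MSB is 1 ⇒ negative)
Invert: 001001001000, add 1 → 001001001001 = 585, so the value is -585.
(Equivalently: 3511 - 2^12 = 3511 - 4096 = -585.)

-585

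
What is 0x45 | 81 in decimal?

0x45 = 1000101
81 = 1010001
 OR → 1010101 = 85

85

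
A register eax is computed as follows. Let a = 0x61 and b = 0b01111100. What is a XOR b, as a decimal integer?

0x61 = 1100001
b = 1111100
XOR → 0011101 = 29

29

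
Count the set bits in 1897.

1897 = 11101101001
Count the 1s: 1 + 1 + 1 + 1 + 1 + 1 + 1 = 7

7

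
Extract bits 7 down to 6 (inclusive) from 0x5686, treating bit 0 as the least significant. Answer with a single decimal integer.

v = 101011010000110
Shift right by 6: 101011010
Mask low 2 bits: 10 = 2

2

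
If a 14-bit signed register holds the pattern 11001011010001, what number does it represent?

pattern = 11001011010001 (MSB is 1 ⇒ negative)
Invert: 00110100101110, add 1 → 00110100101111 = 3375, so the value is -3375.
(Equivalently: 13009 - 2^14 = 13009 - 16384 = -3375.)

-3375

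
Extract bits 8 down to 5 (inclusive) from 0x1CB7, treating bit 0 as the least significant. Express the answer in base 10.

5

v = 1110010110111
Shift right by 5: 11100101
Mask low 4 bits: 0101 = 5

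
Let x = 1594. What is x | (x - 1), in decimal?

x = 11000111010 = 1594
x - 1 = 11000111001
OR    = 11000111011 = 1595
(x | (x - 1) sets all bits below the lowest set bit.)

1595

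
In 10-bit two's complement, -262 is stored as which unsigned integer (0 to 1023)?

262 in 10 bits: 0100000110
Invert: 1011111001
Add 1:  1011111010 = 762
(Check: 2^10 - 262 = 1024 - 262 = 762.)

762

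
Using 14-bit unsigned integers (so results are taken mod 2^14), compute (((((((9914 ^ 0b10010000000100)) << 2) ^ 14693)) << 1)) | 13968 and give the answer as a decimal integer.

9914 = 10011010111010
0b10010000000100 = 10010000000100
→ ^ → 00001010111110 = 702
→ << 2 (mod 2^14) → 00101011111000 = 2808
14693 = 11100101100101
→ ^ → 11001110011101 = 13213
→ << 1 (mod 2^14) → 10011100111010 = 10042
13968 = 11011010010000
→ | → 11011110111010 = 14266

14266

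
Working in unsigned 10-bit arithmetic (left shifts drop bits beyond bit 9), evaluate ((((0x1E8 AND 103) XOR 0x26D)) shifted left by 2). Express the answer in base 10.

0x1E8 = 0111101000
103 = 0001100111
→ AND → 0001100000 = 96
0x26D = 1001101101
→ XOR → 1000001101 = 525
→ shifted left by 2 (mod 2^10) → 0000110100 = 52

52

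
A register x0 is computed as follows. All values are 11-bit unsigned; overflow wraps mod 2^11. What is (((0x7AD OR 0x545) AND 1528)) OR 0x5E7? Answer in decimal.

0x7AD = 11110101101
0x545 = 10101000101
→ OR → 11111101101 = 2029
1528 = 10111111000
→ AND → 10111101000 = 1512
0x5E7 = 10111100111
→ OR → 10111101111 = 1519

1519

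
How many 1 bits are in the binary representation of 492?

492 = 111101100
Count the 1s: 1 + 1 + 1 + 1 + 1 + 1 = 6

6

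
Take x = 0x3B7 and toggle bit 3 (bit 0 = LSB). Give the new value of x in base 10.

959

x = 1110110111
bit 3 is currently 0; toggle it via x ^ (1 << 3) = x ^ 8
→ 1110111111 = 959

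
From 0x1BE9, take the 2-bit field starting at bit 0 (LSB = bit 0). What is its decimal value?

1

v = 01101111101001
Shift right by 0: 01101111101001
Mask low 2 bits: 01 = 1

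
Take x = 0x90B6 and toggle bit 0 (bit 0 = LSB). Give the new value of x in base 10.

37047

x = 1001000010110110
bit 0 is currently 0; toggle it via x ^ (1 << 0) = x ^ 1
→ 1001000010110111 = 37047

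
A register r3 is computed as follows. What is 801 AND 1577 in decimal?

545

801 = 01100100001
1577 = 11000101001
AND → 01000100001 = 545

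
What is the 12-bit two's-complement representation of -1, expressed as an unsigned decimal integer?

1 in 12 bits: 000000000001
Invert: 111111111110
Add 1:  111111111111 = 4095
(Check: 2^12 - 1 = 4096 - 1 = 4095.)

4095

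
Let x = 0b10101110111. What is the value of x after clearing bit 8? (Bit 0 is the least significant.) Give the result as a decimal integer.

1143

x = 10101110111
bit 8 is currently 1; clear it via x & ~(1 << 8) = x & ~256
→ 10001110111 = 1143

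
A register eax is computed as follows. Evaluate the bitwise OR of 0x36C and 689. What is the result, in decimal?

0x36C = 1101101100
689 = 1010110001
 OR → 1111111101 = 1021

1021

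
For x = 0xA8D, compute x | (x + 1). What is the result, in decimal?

2703

x = 101010001101 = 2701
x + 1 = 101010001110
OR    = 101010001111 = 2703
(x | (x + 1) sets the lowest cleared bit.)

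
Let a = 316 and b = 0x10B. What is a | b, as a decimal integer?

316 = 100111100
0x10B = 100001011
 OR → 100111111 = 319

319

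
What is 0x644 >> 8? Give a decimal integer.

6

0x644 = 11001000100
shift right by 8 → 00000000110 = 6
(equivalently, floor(1604 / 256))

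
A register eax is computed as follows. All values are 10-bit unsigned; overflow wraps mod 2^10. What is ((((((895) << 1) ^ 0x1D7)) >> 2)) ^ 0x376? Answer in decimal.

956

895 = 1101111111
→ << 1 (mod 2^10) → 1011111110 = 766
0x1D7 = 0111010111
→ ^ → 1100101001 = 809
→ >> 2 → 0011001010 = 202
0x376 = 1101110110
→ ^ → 1110111100 = 956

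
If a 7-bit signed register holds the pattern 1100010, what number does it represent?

-30

pattern = 1100010 (MSB is 1 ⇒ negative)
Invert: 0011101, add 1 → 0011110 = 30, so the value is -30.
(Equivalently: 98 - 2^7 = 98 - 128 = -30.)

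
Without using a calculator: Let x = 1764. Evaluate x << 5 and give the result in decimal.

1764 = 0000011011100100
shift left by 5 → 1101110010000000 = 56448
(equivalently, 1764 × 2^5 = 1764 × 32)

56448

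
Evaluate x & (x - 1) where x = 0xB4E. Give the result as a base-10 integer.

2892

x = 101101001110 = 2894
x - 1 = 101101001101
AND   = 101101001100 = 2892
(x & (x - 1) clears the lowest set bit of x.)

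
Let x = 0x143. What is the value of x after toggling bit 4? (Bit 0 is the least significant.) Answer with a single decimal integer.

x = 00101000011
bit 4 is currently 0; toggle it via x ^ (1 << 4) = x ^ 16
→ 00101010011 = 339

339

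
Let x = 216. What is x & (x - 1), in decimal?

x = 11011000 = 216
x - 1 = 11010111
AND   = 11010000 = 208
(x & (x - 1) clears the lowest set bit of x.)

208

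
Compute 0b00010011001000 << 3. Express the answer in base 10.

9792

x = 00010011001000
shift left by 3 → 10011001000000 = 9792
(equivalently, 1224 × 2^3 = 1224 × 8)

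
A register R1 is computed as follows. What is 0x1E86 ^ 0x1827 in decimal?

1697

0x1E86 = 1111010000110
0x1827 = 1100000100111
XOR → 0011010100001 = 1697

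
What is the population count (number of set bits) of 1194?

5

1194 = 10010101010
Count the 1s: 1 + 1 + 1 + 1 + 1 = 5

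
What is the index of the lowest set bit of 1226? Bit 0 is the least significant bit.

1226 = 10011001010
Trailing zeros: 1, so the lowest set bit is bit 1 (value 2).

1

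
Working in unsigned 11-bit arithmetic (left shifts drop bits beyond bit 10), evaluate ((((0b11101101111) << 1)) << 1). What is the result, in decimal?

0b11101101111 = 11101101111
→ << 1 (mod 2^11) → 11011011110 = 1758
→ << 1 (mod 2^11) → 10110111100 = 1468

1468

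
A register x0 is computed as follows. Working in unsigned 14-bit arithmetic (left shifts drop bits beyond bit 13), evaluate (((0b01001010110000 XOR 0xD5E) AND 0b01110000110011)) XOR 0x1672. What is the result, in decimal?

2640

0b01001010110000 = 01001010110000
0xD5E = 00110101011110
→ XOR → 01111111101110 = 8174
0b01110000110011 = 01110000110011
→ AND → 01110000100010 = 7202
0x1672 = 01011001110010
→ XOR → 00101001010000 = 2640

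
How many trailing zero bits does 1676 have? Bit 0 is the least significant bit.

1676 = 11010001100
Trailing zeros: 2, so the lowest set bit is bit 2 (value 4).

2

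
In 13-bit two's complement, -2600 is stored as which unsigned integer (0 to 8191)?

2600 in 13 bits: 0101000101000
Invert: 1010111010111
Add 1:  1010111011000 = 5592
(Check: 2^13 - 2600 = 8192 - 2600 = 5592.)

5592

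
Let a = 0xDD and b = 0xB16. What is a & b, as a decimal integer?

20

0xDD = 000011011101
0xB16 = 101100010110
AND → 000000010100 = 20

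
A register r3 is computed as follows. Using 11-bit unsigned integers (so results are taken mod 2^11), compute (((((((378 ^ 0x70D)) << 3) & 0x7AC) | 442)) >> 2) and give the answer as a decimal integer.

378 = 00101111010
0x70D = 11100001101
→ ^ → 11001110111 = 1655
→ << 3 (mod 2^11) → 01110111000 = 952
0x7AC = 11110101100
→ & → 01110101000 = 936
442 = 00110111010
→ | → 01110111010 = 954
→ >> 2 → 00011101110 = 238

238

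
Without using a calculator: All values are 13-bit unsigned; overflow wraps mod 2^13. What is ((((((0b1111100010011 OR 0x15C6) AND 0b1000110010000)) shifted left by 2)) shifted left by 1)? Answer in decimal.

0b1111100010011 = 1111100010011
0x15C6 = 1010111000110
→ OR → 1111111010111 = 8151
0b1000110010000 = 1000110010000
→ AND → 1000110010000 = 4496
→ shifted left by 2 (mod 2^13) → 0011001000000 = 1600
→ shifted left by 1 (mod 2^13) → 0110010000000 = 3200

3200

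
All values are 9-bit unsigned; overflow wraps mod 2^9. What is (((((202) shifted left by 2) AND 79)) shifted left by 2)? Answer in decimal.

32

202 = 011001010
→ shifted left by 2 (mod 2^9) → 100101000 = 296
79 = 001001111
→ AND → 000001000 = 8
→ shifted left by 2 (mod 2^9) → 000100000 = 32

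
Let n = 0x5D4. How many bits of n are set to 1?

0x5D4 = 10111010100
Count the 1s: 1 + 1 + 1 + 1 + 1 + 1 = 6

6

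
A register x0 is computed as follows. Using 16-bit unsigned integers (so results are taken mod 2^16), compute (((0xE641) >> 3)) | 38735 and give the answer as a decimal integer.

0xE641 = 1110011001000001
→ >> 3 → 0001110011001000 = 7368
38735 = 1001011101001111
→ | → 1001111111001111 = 40911

40911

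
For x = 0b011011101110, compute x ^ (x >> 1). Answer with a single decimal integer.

x = 11011101110 = 1774
x>>1 = 01101110111
XOR  = 10110011001 = 1433
(x ^ (x >> 1) gives the standard binary-reflected Gray code of x.)

1433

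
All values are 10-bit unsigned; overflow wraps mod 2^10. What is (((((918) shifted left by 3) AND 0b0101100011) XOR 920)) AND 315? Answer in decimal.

918 = 1110010110
→ shifted left by 3 (mod 2^10) → 0010110000 = 176
0b0101100011 = 0101100011
→ AND → 0000100000 = 32
920 = 1110011000
→ XOR → 1110111000 = 952
315 = 0100111011
→ AND → 0100111000 = 312

312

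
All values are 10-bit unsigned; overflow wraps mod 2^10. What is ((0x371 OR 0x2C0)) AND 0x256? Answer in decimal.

592

0x371 = 1101110001
0x2C0 = 1011000000
→ OR → 1111110001 = 1009
0x256 = 1001010110
→ AND → 1001010000 = 592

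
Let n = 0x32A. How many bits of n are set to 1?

5

0x32A = 1100101010
Count the 1s: 1 + 1 + 1 + 1 + 1 = 5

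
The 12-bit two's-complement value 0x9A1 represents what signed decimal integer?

pattern = 100110100001 (MSB is 1 ⇒ negative)
Invert: 011001011110, add 1 → 011001011111 = 1631, so the value is -1631.
(Equivalently: 2465 - 2^12 = 2465 - 4096 = -1631.)

-1631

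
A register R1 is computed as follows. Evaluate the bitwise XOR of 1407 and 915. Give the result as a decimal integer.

1407 = 10101111111
915 = 01110010011
XOR → 11011101100 = 1772

1772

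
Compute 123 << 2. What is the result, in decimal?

123 = 001111011
shift left by 2 → 111101100 = 492
(equivalently, 123 × 2^2 = 123 × 4)

492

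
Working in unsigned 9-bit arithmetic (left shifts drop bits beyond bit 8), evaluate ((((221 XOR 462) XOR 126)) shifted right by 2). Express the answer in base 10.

221 = 011011101
462 = 111001110
→ XOR → 100010011 = 275
126 = 001111110
→ XOR → 101101101 = 365
→ shifted right by 2 → 001011011 = 91

91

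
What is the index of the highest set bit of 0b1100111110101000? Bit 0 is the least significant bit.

15

0b1100111110101000 = 1100111110101000
The topmost 1 is at position 15 (since 2^15 = 32768 ≤ 53160 < 65536).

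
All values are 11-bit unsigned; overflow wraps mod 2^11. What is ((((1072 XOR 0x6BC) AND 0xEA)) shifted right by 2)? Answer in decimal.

34

1072 = 10000110000
0x6BC = 11010111100
→ XOR → 01010001100 = 652
0xEA = 00011101010
→ AND → 00010001000 = 136
→ shifted right by 2 → 00000100010 = 34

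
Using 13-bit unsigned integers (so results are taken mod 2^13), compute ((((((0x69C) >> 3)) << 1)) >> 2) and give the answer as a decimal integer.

0x69C = 0011010011100
→ >> 3 → 0000011010011 = 211
→ << 1 (mod 2^13) → 0000110100110 = 422
→ >> 2 → 0000001101001 = 105

105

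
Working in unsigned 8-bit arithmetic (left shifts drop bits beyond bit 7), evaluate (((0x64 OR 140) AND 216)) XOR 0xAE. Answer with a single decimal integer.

0x64 = 01100100
140 = 10001100
→ OR → 11101100 = 236
216 = 11011000
→ AND → 11001000 = 200
0xAE = 10101110
→ XOR → 01100110 = 102

102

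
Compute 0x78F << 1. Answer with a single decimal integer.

0x78F = 011110001111
shift left by 1 → 111100011110 = 3870
(equivalently, 1935 × 2^1 = 1935 × 2)

3870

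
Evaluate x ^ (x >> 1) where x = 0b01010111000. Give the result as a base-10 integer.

996

x = 1010111000 = 696
x>>1 = 0101011100
XOR  = 1111100100 = 996
(x ^ (x >> 1) gives the standard binary-reflected Gray code of x.)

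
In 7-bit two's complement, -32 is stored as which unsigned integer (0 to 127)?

96

32 in 7 bits: 0100000
Invert: 1011111
Add 1:  1100000 = 96
(Check: 2^7 - 32 = 128 - 32 = 96.)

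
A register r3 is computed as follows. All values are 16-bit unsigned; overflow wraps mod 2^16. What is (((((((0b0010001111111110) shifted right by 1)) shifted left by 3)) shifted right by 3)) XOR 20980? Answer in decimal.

16395

0b0010001111111110 = 0010001111111110
→ shifted right by 1 → 0001000111111111 = 4607
→ shifted left by 3 (mod 2^16) → 1000111111111000 = 36856
→ shifted right by 3 → 0001000111111111 = 4607
20980 = 0101000111110100
→ XOR → 0100000000001011 = 16395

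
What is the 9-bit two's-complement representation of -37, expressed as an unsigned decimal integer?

37 in 9 bits: 000100101
Invert: 111011010
Add 1:  111011011 = 475
(Check: 2^9 - 37 = 512 - 37 = 475.)

475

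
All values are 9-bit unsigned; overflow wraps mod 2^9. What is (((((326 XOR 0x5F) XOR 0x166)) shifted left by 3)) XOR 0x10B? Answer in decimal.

243

326 = 101000110
0x5F = 001011111
→ XOR → 100011001 = 281
0x166 = 101100110
→ XOR → 001111111 = 127
→ shifted left by 3 (mod 2^9) → 111111000 = 504
0x10B = 100001011
→ XOR → 011110011 = 243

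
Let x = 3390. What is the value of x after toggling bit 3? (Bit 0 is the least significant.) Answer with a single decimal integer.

3382

x = 0110100111110
bit 3 is currently 1; toggle it via x ^ (1 << 3) = x ^ 8
→ 0110100110110 = 3382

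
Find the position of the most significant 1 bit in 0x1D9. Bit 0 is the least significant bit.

8

0x1D9 = 111011001
The topmost 1 is at position 8 (since 2^8 = 256 ≤ 473 < 512).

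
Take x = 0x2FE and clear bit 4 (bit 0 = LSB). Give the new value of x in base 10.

750

x = 01011111110
bit 4 is currently 1; clear it via x & ~(1 << 4) = x & ~16
→ 01011101110 = 750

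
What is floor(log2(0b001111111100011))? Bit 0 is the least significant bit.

0b001111111100011 = 1111111100011
The topmost 1 is at position 12 (since 2^12 = 4096 ≤ 8163 < 8192).

12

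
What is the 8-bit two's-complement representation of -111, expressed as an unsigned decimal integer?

111 in 8 bits: 01101111
Invert: 10010000
Add 1:  10010001 = 145
(Check: 2^8 - 111 = 256 - 111 = 145.)

145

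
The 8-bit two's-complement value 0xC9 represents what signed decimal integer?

pattern = 11001001 (MSB is 1 ⇒ negative)
Invert: 00110110, add 1 → 00110111 = 55, so the value is -55.
(Equivalently: 201 - 2^8 = 201 - 256 = -55.)

-55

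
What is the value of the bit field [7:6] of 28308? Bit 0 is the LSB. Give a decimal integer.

2

v = 110111010010100
Shift right by 6: 110111010
Mask low 2 bits: 10 = 2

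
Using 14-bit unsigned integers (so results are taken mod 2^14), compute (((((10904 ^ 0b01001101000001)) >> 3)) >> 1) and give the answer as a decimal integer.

925

10904 = 10101010011000
0b01001101000001 = 01001101000001
→ ^ → 11100111011001 = 14809
→ >> 3 → 00011100111011 = 1851
→ >> 1 → 00001110011101 = 925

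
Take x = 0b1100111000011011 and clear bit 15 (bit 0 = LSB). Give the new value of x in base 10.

x = 1100111000011011
bit 15 is currently 1; clear it via x & ~(1 << 15) = x & ~32768
→ 0100111000011011 = 19995

19995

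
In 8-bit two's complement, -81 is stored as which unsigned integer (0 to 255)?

175

81 in 8 bits: 01010001
Invert: 10101110
Add 1:  10101111 = 175
(Check: 2^8 - 81 = 256 - 81 = 175.)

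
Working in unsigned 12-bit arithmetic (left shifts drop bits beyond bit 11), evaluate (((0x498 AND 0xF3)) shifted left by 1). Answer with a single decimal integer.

0x498 = 010010011000
0xF3 = 000011110011
→ AND → 000010010000 = 144
→ shifted left by 1 (mod 2^12) → 000100100000 = 288

288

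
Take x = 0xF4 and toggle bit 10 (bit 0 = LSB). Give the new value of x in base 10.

1268

x = 00011110100
bit 10 is currently 0; toggle it via x ^ (1 << 10) = x ^ 1024
→ 10011110100 = 1268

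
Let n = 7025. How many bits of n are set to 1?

8

7025 = 1101101110001
Count the 1s: 1 + 1 + 1 + 1 + 1 + 1 + 1 + 1 = 8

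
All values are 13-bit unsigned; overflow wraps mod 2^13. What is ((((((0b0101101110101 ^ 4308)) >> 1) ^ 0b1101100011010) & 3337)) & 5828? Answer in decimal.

0b0101101110101 = 0101101110101
4308 = 1000011010100
→ ^ → 1101110100001 = 7073
→ >> 1 → 0110111010000 = 3536
0b1101100011010 = 1101100011010
→ ^ → 1011011001010 = 5834
3337 = 0110100001001
→ & → 0010000001000 = 1032
5828 = 1011011000100
→ & → 0010000000000 = 1024

1024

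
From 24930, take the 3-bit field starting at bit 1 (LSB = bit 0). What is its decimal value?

v = 110000101100010
Shift right by 1: 11000010110001
Mask low 3 bits: 001 = 1

1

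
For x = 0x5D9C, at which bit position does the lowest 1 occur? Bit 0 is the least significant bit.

0x5D9C = 101110110011100
Trailing zeros: 2, so the lowest set bit is bit 2 (value 4).

2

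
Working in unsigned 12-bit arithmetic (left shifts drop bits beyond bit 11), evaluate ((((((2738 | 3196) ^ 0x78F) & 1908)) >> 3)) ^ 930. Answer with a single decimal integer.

908

2738 = 101010110010
3196 = 110001111100
→ | → 111011111110 = 3838
0x78F = 011110001111
→ ^ → 100101110001 = 2417
1908 = 011101110100
→ & → 000101110000 = 368
→ >> 3 → 000000101110 = 46
930 = 001110100010
→ ^ → 001110001100 = 908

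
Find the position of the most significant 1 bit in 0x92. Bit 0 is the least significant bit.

0x92 = 10010010
The topmost 1 is at position 7 (since 2^7 = 128 ≤ 146 < 256).

7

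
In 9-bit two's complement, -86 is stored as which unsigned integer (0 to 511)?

426

86 in 9 bits: 001010110
Invert: 110101001
Add 1:  110101010 = 426
(Check: 2^9 - 86 = 512 - 86 = 426.)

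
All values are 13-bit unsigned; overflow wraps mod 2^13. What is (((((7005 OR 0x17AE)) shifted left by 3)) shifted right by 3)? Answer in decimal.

7005 = 1101101011101
0x17AE = 1011110101110
→ OR → 1111111111111 = 8191
→ shifted left by 3 (mod 2^13) → 1111111111000 = 8184
→ shifted right by 3 → 0001111111111 = 1023

1023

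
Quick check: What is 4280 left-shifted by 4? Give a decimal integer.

4280 = 00001000010111000
shift left by 4 → 10000101110000000 = 68480
(equivalently, 4280 × 2^4 = 4280 × 16)

68480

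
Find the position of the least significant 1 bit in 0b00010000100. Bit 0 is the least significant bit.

2

0b00010000100 = 10000100
Trailing zeros: 2, so the lowest set bit is bit 2 (value 4).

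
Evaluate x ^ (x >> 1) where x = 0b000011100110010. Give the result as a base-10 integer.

x = 11100110010 = 1842
x>>1 = 01110011001
XOR  = 10010101011 = 1195
(x ^ (x >> 1) gives the standard binary-reflected Gray code of x.)

1195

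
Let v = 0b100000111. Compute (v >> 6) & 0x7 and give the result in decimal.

4

v = 100000111
Shift right by 6: 100
Mask low 3 bits: 100 = 4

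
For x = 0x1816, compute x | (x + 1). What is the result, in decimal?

x = 1100000010110 = 6166
x + 1 = 1100000010111
OR    = 1100000010111 = 6167
(x | (x + 1) sets the lowest cleared bit.)

6167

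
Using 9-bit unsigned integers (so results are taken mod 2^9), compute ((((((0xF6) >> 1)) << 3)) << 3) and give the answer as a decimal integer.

0xF6 = 011110110
→ >> 1 → 001111011 = 123
→ << 3 (mod 2^9) → 111011000 = 472
→ << 3 (mod 2^9) → 011000000 = 192

192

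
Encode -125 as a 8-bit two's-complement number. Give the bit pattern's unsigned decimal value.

131

125 in 8 bits: 01111101
Invert: 10000010
Add 1:  10000011 = 131
(Check: 2^8 - 125 = 256 - 125 = 131.)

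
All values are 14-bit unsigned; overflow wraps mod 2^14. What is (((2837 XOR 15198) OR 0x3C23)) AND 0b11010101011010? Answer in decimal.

2837 = 00101100010101
15198 = 11101101011110
→ XOR → 11000001001011 = 12363
0x3C23 = 11110000100011
→ OR → 11110001101011 = 15467
0b11010101011010 = 11010101011010
→ AND → 11010001001010 = 13386

13386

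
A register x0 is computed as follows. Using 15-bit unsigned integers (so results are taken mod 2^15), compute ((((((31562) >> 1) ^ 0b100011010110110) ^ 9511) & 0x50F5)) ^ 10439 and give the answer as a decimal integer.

31562 = 111101101001010
→ >> 1 → 011110110100101 = 15781
0b100011010110110 = 100011010110110
→ ^ → 111101100010011 = 31507
9511 = 010010100100111
→ ^ → 101111000110100 = 24116
0x50F5 = 101000011110101
→ & → 101000000110100 = 20532
10439 = 010100011000111
→ ^ → 111100011110011 = 30963

30963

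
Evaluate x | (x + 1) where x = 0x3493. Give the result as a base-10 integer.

13463

x = 11010010010011 = 13459
x + 1 = 11010010010100
OR    = 11010010010111 = 13463
(x | (x + 1) sets the lowest cleared bit.)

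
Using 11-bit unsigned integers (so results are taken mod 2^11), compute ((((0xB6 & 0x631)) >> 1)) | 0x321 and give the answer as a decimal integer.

0xB6 = 00010110110
0x631 = 11000110001
→ & → 00000110000 = 48
→ >> 1 → 00000011000 = 24
0x321 = 01100100001
→ | → 01100111001 = 825

825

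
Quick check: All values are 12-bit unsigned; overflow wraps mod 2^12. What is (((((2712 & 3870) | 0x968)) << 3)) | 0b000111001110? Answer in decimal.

3022

2712 = 101010011000
3870 = 111100011110
→ & → 101000011000 = 2584
0x968 = 100101101000
→ | → 101101111000 = 2936
→ << 3 (mod 2^12) → 101111000000 = 3008
0b000111001110 = 000111001110
→ | → 101111001110 = 3022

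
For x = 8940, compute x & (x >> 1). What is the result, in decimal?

100

x = 10001011101100 = 8940
x>>1 = 01000101110110
AND  = 00000001100100 = 100
(x & (x >> 1) has a 1 wherever x has two consecutive 1 bits.)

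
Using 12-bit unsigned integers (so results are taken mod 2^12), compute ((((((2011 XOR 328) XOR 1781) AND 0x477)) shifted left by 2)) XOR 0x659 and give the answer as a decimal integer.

2011 = 011111011011
328 = 000101001000
→ XOR → 011010010011 = 1683
1781 = 011011110101
→ XOR → 000001100110 = 102
0x477 = 010001110111
→ AND → 000001100110 = 102
→ shifted left by 2 (mod 2^12) → 000110011000 = 408
0x659 = 011001011001
→ XOR → 011111000001 = 1985

1985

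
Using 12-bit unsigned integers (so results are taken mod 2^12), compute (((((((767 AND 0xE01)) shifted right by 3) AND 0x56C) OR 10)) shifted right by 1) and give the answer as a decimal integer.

37

767 = 001011111111
0xE01 = 111000000001
→ AND → 001000000001 = 513
→ shifted right by 3 → 000001000000 = 64
0x56C = 010101101100
→ AND → 000001000000 = 64
10 = 000000001010
→ OR → 000001001010 = 74
→ shifted right by 1 → 000000100101 = 37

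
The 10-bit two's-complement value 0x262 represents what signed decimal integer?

pattern = 1001100010 (MSB is 1 ⇒ negative)
Invert: 0110011101, add 1 → 0110011110 = 414, so the value is -414.
(Equivalently: 610 - 2^10 = 610 - 1024 = -414.)

-414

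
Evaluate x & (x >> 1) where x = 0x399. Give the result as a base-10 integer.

x = 1110011001 = 921
x>>1 = 0111001100
AND  = 0110001000 = 392
(x & (x >> 1) has a 1 wherever x has two consecutive 1 bits.)

392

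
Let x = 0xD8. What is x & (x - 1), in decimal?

x = 11011000 = 216
x - 1 = 11010111
AND   = 11010000 = 208
(x & (x - 1) clears the lowest set bit of x.)

208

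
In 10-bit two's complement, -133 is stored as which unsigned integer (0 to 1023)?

133 in 10 bits: 0010000101
Invert: 1101111010
Add 1:  1101111011 = 891
(Check: 2^10 - 133 = 1024 - 133 = 891.)

891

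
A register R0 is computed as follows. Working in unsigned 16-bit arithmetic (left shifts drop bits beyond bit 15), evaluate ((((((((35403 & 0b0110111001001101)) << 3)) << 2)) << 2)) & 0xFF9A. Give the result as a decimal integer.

35403 = 1000101001001011
0b0110111001001101 = 0110111001001101
→ & → 0000101001001001 = 2633
→ << 3 (mod 2^16) → 0101001001001000 = 21064
→ << 2 (mod 2^16) → 0100100100100000 = 18720
→ << 2 (mod 2^16) → 0010010010000000 = 9344
0xFF9A = 1111111110011010
→ & → 0010010010000000 = 9344

9344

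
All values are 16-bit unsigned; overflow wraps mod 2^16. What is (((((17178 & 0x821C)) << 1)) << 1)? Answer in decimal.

17178 = 0100001100011010
0x821C = 1000001000011100
→ & → 0000001000011000 = 536
→ << 1 (mod 2^16) → 0000010000110000 = 1072
→ << 1 (mod 2^16) → 0000100001100000 = 2144

2144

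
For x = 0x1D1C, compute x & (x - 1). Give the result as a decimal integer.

x = 1110100011100 = 7452
x - 1 = 1110100011011
AND   = 1110100011000 = 7448
(x & (x - 1) clears the lowest set bit of x.)

7448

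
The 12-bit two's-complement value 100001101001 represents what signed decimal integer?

-1943

pattern = 100001101001 (MSB is 1 ⇒ negative)
Invert: 011110010110, add 1 → 011110010111 = 1943, so the value is -1943.
(Equivalently: 2153 - 2^12 = 2153 - 4096 = -1943.)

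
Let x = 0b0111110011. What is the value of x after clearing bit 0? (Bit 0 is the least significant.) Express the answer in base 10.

498

x = 0111110011
bit 0 is currently 1; clear it via x & ~(1 << 0) = x & ~1
→ 0111110010 = 498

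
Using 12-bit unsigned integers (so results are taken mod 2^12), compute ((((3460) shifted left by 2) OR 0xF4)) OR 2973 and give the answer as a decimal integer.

4093

3460 = 110110000100
→ shifted left by 2 (mod 2^12) → 011000010000 = 1552
0xF4 = 000011110100
→ OR → 011011110100 = 1780
2973 = 101110011101
→ OR → 111111111101 = 4093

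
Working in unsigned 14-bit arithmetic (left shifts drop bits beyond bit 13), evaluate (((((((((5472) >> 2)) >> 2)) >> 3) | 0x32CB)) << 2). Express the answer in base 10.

5472 = 01010101100000
→ >> 2 → 00010101011000 = 1368
→ >> 2 → 00000101010110 = 342
→ >> 3 → 00000000101010 = 42
0x32CB = 11001011001011
→ | → 11001011101011 = 13035
→ << 2 (mod 2^14) → 00101110101100 = 2988

2988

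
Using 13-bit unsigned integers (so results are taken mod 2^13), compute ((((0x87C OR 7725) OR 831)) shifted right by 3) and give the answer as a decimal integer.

0x87C = 0100001111100
7725 = 1111000101101
→ OR → 1111001111101 = 7805
831 = 0001100111111
→ OR → 1111101111111 = 8063
→ shifted right by 3 → 0001111101111 = 1007

1007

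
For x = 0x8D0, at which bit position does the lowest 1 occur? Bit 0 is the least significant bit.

0x8D0 = 100011010000
Trailing zeros: 4, so the lowest set bit is bit 4 (value 16).

4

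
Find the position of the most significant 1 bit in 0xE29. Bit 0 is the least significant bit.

11

0xE29 = 111000101001
The topmost 1 is at position 11 (since 2^11 = 2048 ≤ 3625 < 4096).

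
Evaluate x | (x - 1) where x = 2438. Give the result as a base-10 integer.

2439

x = 100110000110 = 2438
x - 1 = 100110000101
OR    = 100110000111 = 2439
(x | (x - 1) sets all bits below the lowest set bit.)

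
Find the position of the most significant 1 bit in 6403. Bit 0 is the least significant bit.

6403 = 1100100000011
The topmost 1 is at position 12 (since 2^12 = 4096 ≤ 6403 < 8192).

12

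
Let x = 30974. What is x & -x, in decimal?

x = 111100011111110 = 30974
-x (two's complement) = …000011100000010
AND   = 000000000000010 = 2
(x & -x isolates the lowest set bit of x.)

2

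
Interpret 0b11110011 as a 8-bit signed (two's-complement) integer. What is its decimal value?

pattern = 11110011 (MSB is 1 ⇒ negative)
Invert: 00001100, add 1 → 00001101 = 13, so the value is -13.
(Equivalently: 243 - 2^8 = 243 - 256 = -13.)

-13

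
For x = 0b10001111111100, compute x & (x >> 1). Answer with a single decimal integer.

x = 10001111111100 = 9212
x>>1 = 01000111111110
AND  = 00000111111100 = 508
(x & (x >> 1) has a 1 wherever x has two consecutive 1 bits.)

508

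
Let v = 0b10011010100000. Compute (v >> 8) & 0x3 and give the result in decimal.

v = 10011010100000
Shift right by 8: 100110
Mask low 2 bits: 10 = 2

2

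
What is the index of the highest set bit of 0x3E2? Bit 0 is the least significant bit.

0x3E2 = 1111100010
The topmost 1 is at position 9 (since 2^9 = 512 ≤ 994 < 1024).

9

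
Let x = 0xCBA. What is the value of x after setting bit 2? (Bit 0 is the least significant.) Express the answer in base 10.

x = 00110010111010
bit 2 is currently 0; set it via x | (1 << 2) = x | 4
→ 00110010111110 = 3262

3262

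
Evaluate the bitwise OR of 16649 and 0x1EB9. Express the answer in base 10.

16649 = 100000100001001
0x1EB9 = 001111010111001
 OR → 101111110111001 = 24505

24505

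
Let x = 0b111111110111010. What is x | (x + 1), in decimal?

x = 111111110111010 = 32698
x + 1 = 111111110111011
OR    = 111111110111011 = 32699
(x | (x + 1) sets the lowest cleared bit.)

32699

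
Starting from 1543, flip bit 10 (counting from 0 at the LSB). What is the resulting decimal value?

519

x = 000011000000111
bit 10 is currently 1; toggle it via x ^ (1 << 10) = x ^ 1024
→ 000001000000111 = 519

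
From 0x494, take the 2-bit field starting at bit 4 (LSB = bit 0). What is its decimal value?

v = 10010010100
Shift right by 4: 1001001
Mask low 2 bits: 01 = 1

1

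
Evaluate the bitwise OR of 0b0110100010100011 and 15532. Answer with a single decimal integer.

a = 110100010100011
15532 = 011110010101100
 OR → 111110010101111 = 31919

31919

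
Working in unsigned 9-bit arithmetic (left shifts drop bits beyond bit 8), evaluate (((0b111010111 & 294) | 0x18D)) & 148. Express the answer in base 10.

0b111010111 = 111010111
294 = 100100110
→ & → 100000110 = 262
0x18D = 110001101
→ | → 110001111 = 399
148 = 010010100
→ & → 010000100 = 132

132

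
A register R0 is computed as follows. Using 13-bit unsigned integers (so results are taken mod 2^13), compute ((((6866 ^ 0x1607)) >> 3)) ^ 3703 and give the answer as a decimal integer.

4077

6866 = 1101011010010
0x1607 = 1011000000111
→ ^ → 0110011010101 = 3285
→ >> 3 → 0000110011010 = 410
3703 = 0111001110111
→ ^ → 0111111101101 = 4077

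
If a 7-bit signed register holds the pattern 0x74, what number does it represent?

pattern = 1110100 (MSB is 1 ⇒ negative)
Invert: 0001011, add 1 → 0001100 = 12, so the value is -12.
(Equivalently: 116 - 2^7 = 116 - 128 = -12.)

-12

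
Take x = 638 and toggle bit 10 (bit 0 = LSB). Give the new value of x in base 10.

x = 001001111110
bit 10 is currently 0; toggle it via x ^ (1 << 10) = x ^ 1024
→ 011001111110 = 1662

1662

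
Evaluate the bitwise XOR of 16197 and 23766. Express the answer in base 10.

25491

16197 = 011111101000101
23766 = 101110011010110
XOR → 110001110010011 = 25491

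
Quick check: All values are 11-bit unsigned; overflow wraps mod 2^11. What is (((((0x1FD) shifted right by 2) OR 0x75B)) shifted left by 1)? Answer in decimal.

1790

0x1FD = 00111111101
→ shifted right by 2 → 00001111111 = 127
0x75B = 11101011011
→ OR → 11101111111 = 1919
→ shifted left by 1 (mod 2^11) → 11011111110 = 1790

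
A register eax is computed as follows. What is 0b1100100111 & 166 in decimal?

38

a = 1100100111
166 = 0010100110
AND → 0000100110 = 38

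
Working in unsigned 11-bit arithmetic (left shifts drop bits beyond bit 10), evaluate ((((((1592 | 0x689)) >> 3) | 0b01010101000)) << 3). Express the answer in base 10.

2040

1592 = 11000111000
0x689 = 11010001001
→ | → 11010111001 = 1721
→ >> 3 → 00011010111 = 215
0b01010101000 = 01010101000
→ | → 01011111111 = 767
→ << 3 (mod 2^11) → 11111111000 = 2040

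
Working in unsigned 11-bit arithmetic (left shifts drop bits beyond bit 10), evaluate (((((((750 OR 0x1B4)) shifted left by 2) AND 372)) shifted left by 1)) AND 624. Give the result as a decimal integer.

608

750 = 01011101110
0x1B4 = 00110110100
→ OR → 01111111110 = 1022
→ shifted left by 2 (mod 2^11) → 11111111000 = 2040
372 = 00101110100
→ AND → 00101110000 = 368
→ shifted left by 1 (mod 2^11) → 01011100000 = 736
624 = 01001110000
→ AND → 01001100000 = 608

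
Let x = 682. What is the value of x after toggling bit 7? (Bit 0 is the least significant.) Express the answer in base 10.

554

x = 01010101010
bit 7 is currently 1; toggle it via x ^ (1 << 7) = x ^ 128
→ 01000101010 = 554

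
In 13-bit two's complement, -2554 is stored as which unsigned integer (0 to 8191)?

2554 in 13 bits: 0100111111010
Invert: 1011000000101
Add 1:  1011000000110 = 5638
(Check: 2^13 - 2554 = 8192 - 2554 = 5638.)

5638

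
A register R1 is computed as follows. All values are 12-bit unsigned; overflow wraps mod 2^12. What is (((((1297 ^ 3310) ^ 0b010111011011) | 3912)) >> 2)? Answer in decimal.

987

1297 = 010100010001
3310 = 110011101110
→ ^ → 100111111111 = 2559
0b010111011011 = 010111011011
→ ^ → 110000100100 = 3108
3912 = 111101001000
→ | → 111101101100 = 3948
→ >> 2 → 001111011011 = 987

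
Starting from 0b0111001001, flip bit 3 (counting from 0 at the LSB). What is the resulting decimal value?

x = 0111001001
bit 3 is currently 1; toggle it via x ^ (1 << 3) = x ^ 8
→ 0111000001 = 449

449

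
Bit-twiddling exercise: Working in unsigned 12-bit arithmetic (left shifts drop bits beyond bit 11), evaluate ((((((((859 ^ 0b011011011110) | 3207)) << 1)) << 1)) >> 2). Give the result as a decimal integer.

391

859 = 001101011011
0b011011011110 = 011011011110
→ ^ → 010110000101 = 1413
3207 = 110010000111
→ | → 110110000111 = 3463
→ << 1 (mod 2^12) → 101100001110 = 2830
→ << 1 (mod 2^12) → 011000011100 = 1564
→ >> 2 → 000110000111 = 391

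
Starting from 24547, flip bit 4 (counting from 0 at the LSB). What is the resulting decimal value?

24563

x = 101111111100011
bit 4 is currently 0; toggle it via x ^ (1 << 4) = x ^ 16
→ 101111111110011 = 24563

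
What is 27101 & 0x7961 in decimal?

26945

27101 = 110100111011101
0x7961 = 111100101100001
AND → 110100101000001 = 26945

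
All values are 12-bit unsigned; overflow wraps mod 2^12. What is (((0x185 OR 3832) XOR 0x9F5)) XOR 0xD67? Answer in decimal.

2927

0x185 = 000110000101
3832 = 111011111000
→ OR → 111111111101 = 4093
0x9F5 = 100111110101
→ XOR → 011000001000 = 1544
0xD67 = 110101100111
→ XOR → 101101101111 = 2927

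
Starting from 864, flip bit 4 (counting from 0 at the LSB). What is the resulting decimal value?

880

x = 01101100000
bit 4 is currently 0; toggle it via x ^ (1 << 4) = x ^ 16
→ 01101110000 = 880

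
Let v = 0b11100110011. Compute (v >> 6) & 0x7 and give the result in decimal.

v = 11100110011
Shift right by 6: 11100
Mask low 3 bits: 100 = 4

4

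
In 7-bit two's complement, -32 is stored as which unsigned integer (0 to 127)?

32 in 7 bits: 0100000
Invert: 1011111
Add 1:  1100000 = 96
(Check: 2^7 - 32 = 128 - 32 = 96.)

96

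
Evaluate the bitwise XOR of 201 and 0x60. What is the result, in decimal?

201 = 11001001
0x60 = 01100000
XOR → 10101001 = 169

169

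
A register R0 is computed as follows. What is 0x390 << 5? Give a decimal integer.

29184

0x390 = 000001110010000
shift left by 5 → 111001000000000 = 29184
(equivalently, 912 × 2^5 = 912 × 32)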